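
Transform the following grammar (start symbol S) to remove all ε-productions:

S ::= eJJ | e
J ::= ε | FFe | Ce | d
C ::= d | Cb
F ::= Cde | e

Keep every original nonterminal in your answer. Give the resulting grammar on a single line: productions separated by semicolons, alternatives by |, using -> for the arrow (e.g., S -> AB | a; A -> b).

Nullable set: {J}.
S -> eJJ: J, J nullable, giving e | eJ | eJJ.
Drop J -> ε.
Unchanged (no nullable symbols): S -> e; C -> Cb; C -> d; F -> Cde; F -> e; J -> Ce; J -> FFe; J -> d.

S -> e | eJ | eJJ; C -> d | Cb; F -> e | Cde; J -> d | Ce | FFe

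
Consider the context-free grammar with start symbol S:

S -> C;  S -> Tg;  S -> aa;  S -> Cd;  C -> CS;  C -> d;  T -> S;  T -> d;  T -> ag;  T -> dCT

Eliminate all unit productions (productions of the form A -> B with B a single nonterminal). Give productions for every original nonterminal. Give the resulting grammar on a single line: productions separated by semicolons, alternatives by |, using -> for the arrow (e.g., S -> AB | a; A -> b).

Unit productions: S->C, T->S.
Unit pairs (A ⇒* B via units): (S,C), (T,C), (T,S).
S: inherits non-unit rules of {C, S} → CS | Cd | Tg | aa | d.
C: inherits non-unit rules of {C} → CS | d.
T: inherits non-unit rules of {C, S, T} → CS | Cd | Tg | aa | ag | d | dCT.

S -> d | CS | Cd | Tg | aa; C -> d | CS; T -> d | CS | Cd | Tg | aa | ag | dCT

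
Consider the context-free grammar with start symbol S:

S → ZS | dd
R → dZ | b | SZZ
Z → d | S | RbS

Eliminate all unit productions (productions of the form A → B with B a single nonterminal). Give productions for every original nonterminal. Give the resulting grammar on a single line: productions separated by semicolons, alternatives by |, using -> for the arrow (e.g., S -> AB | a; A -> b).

S -> ZS | dd; R -> b | dZ | SZZ; Z -> d | ZS | dd | RbS

Unit productions: Z->S.
Unit pairs (A ⇒* B via units): (Z,S).
S: inherits non-unit rules of {S} → ZS | dd.
R: inherits non-unit rules of {R} → SZZ | b | dZ.
Z: inherits non-unit rules of {S, Z} → RbS | ZS | d | dd.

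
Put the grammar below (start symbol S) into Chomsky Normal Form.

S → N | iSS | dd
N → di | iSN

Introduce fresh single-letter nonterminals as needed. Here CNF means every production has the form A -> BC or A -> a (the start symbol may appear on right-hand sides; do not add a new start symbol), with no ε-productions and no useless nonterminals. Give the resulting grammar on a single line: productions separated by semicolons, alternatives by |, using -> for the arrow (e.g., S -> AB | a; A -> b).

S -> AA | AB | BD | BE; A -> d; B -> i; C -> SN; D -> SN; E -> SS; N -> AB | BC

No ε-productions.
After unit-elimination: S -> dd | di | iSN | iSS; N -> di | iSN.
TERM: introduce A -> d, B -> i and substitute in every rule of length ≥2.
BIN: N -> BSN becomes N -> BC, C -> SN; S -> BSN becomes S -> BD, D -> SN; S -> BSS becomes S -> BE, E -> SS.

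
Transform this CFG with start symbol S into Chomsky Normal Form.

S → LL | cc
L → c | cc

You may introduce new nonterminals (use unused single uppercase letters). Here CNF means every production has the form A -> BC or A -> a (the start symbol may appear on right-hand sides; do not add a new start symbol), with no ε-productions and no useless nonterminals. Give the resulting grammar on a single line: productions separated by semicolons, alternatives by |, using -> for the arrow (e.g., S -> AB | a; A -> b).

No ε-productions.
No unit productions to eliminate.
TERM: introduce A -> c and substitute in every rule of length ≥2.

S -> AA | LL; A -> c; L -> c | AA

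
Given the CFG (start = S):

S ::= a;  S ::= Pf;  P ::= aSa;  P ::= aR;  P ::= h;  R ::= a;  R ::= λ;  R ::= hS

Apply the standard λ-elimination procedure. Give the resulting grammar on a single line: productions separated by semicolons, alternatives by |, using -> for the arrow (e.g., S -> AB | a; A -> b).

S -> a | Pf; P -> a | h | aR | aSa; R -> a | hS

Nullable set: {R}.
P -> aR: R nullable, giving a | aR.
Drop R -> λ.
Unchanged (no nullable symbols): S -> Pf; S -> a; P -> aSa; P -> h; R -> a; R -> hS.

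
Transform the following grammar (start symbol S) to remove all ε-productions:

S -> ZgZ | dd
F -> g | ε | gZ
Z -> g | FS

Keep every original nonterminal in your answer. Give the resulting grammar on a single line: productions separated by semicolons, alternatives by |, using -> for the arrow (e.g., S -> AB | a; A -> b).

Nullable set: {F}.
Drop F -> ε.
Z -> FS: F nullable, giving FS | S.
Unchanged (no nullable symbols): S -> ZgZ; S -> dd; F -> g; F -> gZ; Z -> g.

S -> dd | ZgZ; F -> g | gZ; Z -> S | g | FS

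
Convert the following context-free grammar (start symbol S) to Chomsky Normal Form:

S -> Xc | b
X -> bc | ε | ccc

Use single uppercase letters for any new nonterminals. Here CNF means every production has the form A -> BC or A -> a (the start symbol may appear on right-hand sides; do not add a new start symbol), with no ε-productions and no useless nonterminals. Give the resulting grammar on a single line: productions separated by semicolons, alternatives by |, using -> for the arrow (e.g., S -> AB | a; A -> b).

S -> b | c | XA; A -> c; B -> b; C -> AA; X -> AC | BA

Nullable: {X}; after ε-elimination: S -> b | c | Xc; X -> bc | ccc.
No unit productions to eliminate.
TERM: introduce B -> b, A -> c and substitute in every rule of length ≥2.
BIN: X -> AAA becomes X -> AC, C -> AA.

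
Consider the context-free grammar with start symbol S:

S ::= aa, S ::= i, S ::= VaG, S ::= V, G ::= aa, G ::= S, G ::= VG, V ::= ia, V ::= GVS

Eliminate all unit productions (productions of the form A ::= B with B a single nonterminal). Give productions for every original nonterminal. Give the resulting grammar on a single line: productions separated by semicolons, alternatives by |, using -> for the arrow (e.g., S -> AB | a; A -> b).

Unit productions: G->S, S->V.
Unit pairs (A ⇒* B via units): (G,S), (G,V), (S,V).
S: inherits non-unit rules of {S, V} → GVS | VaG | aa | i | ia.
G: inherits non-unit rules of {G, S, V} → GVS | VG | VaG | aa | i | ia.
V: inherits non-unit rules of {V} → GVS | ia.

S -> i | aa | ia | GVS | VaG; G -> i | VG | aa | ia | GVS | VaG; V -> ia | GVS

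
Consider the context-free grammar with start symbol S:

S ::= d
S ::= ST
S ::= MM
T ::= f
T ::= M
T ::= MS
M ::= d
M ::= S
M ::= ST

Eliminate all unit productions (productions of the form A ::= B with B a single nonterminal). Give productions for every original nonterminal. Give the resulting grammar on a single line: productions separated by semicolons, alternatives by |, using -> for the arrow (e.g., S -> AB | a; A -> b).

Unit productions: M->S, T->M.
Unit pairs (A ⇒* B via units): (M,S), (T,M), (T,S).
S: inherits non-unit rules of {S} → MM | ST | d.
M: inherits non-unit rules of {M, S} → MM | ST | d.
T: inherits non-unit rules of {M, S, T} → MM | MS | ST | d | f.

S -> d | MM | ST; M -> d | MM | ST; T -> d | f | MM | MS | ST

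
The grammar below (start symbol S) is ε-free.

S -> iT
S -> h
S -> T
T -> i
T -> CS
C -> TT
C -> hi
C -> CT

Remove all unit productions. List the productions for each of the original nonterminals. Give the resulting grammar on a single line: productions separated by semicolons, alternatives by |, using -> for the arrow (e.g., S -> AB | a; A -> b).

Unit productions: S->T.
Unit pairs (A ⇒* B via units): (S,T).
S: inherits non-unit rules of {S, T} → CS | h | i | iT.
C: inherits non-unit rules of {C} → CT | TT | hi.
T: inherits non-unit rules of {T} → CS | i.

S -> h | i | CS | iT; C -> CT | TT | hi; T -> i | CS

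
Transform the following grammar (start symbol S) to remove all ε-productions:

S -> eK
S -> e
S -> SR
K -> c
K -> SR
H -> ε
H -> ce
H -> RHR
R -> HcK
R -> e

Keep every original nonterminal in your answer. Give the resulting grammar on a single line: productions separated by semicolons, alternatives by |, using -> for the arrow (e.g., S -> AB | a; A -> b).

Nullable set: {H}.
Drop H -> ε.
H -> RHR: H nullable, giving RHR | RR.
R -> HcK: H nullable, giving HcK | cK.
Unchanged (no nullable symbols): S -> SR; S -> e; S -> eK; H -> ce; K -> SR; K -> c; R -> e.

S -> e | SR | eK; H -> RR | ce | RHR; K -> c | SR; R -> e | cK | HcK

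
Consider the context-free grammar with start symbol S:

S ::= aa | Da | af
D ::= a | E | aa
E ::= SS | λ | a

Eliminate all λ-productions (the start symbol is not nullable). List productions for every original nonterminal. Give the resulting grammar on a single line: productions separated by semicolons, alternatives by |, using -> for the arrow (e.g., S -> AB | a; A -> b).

S -> a | Da | aa | af; D -> E | a | aa; E -> a | SS

Nullable set: {D, E}.
S -> Da: D nullable, giving Da | a.
D -> E: E nullable, giving E.
Drop E -> λ.
Unchanged (no nullable symbols): S -> aa; S -> af; D -> a; D -> aa; E -> SS; E -> a.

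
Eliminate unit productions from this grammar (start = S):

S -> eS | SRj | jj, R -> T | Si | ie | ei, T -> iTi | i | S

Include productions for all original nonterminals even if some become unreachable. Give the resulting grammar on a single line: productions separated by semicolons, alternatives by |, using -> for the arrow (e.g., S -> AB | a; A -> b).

Unit productions: R->T, T->S.
Unit pairs (A ⇒* B via units): (R,S), (R,T), (T,S).
S: inherits non-unit rules of {S} → SRj | eS | jj.
R: inherits non-unit rules of {R, S, T} → SRj | Si | eS | ei | i | iTi | ie | jj.
T: inherits non-unit rules of {S, T} → SRj | eS | i | iTi | jj.

S -> eS | jj | SRj; R -> i | Si | eS | ei | ie | jj | SRj | iTi; T -> i | eS | jj | SRj | iTi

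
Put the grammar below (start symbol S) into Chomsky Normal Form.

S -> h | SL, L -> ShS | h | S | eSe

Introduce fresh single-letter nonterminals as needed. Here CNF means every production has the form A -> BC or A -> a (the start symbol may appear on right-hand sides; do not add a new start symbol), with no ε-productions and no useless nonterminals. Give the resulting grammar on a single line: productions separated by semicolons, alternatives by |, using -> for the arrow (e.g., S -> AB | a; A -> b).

S -> h | SL; A -> h; B -> e; C -> SB; D -> AS; L -> h | BC | SD | SL

No ε-productions.
After unit-elimination: S -> h | SL; L -> h | SL | ShS | eSe.
TERM: introduce B -> e, A -> h and substitute in every rule of length ≥2.
BIN: L -> BSB becomes L -> BC, C -> SB; L -> SAS becomes L -> SD, D -> AS.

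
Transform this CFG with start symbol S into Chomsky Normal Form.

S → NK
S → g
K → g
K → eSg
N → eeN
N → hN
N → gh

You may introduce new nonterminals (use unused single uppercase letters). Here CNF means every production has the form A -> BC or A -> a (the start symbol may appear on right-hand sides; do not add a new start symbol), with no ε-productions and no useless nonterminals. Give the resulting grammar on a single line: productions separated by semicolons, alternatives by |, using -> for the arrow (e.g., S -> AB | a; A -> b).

No ε-productions.
No unit productions to eliminate.
TERM: introduce A -> e, B -> g, C -> h and substitute in every rule of length ≥2.
BIN: K -> ASB becomes K -> AD, D -> SB; N -> AAN becomes N -> AE, E -> AN.

S -> g | NK; A -> e; B -> g; C -> h; D -> SB; E -> AN; K -> g | AD; N -> AE | BC | CN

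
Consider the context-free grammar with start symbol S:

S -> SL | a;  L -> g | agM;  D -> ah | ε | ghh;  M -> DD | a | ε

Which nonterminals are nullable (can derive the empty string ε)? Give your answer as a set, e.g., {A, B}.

Directly nullable (have an ε-rule): {D, M}.
Not nullable: L, S — each has a terminal in every rule's right-hand side or depends on a non-nullable symbol.

{D, M}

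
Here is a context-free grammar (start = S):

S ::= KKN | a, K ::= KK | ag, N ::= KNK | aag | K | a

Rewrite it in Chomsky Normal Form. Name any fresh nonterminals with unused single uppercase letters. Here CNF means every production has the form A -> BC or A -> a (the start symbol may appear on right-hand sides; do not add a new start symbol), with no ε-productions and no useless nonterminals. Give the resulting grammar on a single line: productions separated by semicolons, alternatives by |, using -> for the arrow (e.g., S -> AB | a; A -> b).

S -> a | KE; A -> a; B -> g; C -> AB; D -> NK; E -> KN; K -> AB | KK; N -> a | AB | AC | KD | KK

No ε-productions.
After unit-elimination: S -> a | KKN; K -> KK | ag; N -> a | KK | ag | KNK | aag.
TERM: introduce A -> a, B -> g and substitute in every rule of length ≥2.
BIN: N -> AAB becomes N -> AC, C -> AB; N -> KNK becomes N -> KD, D -> NK; S -> KKN becomes S -> KE, E -> KN.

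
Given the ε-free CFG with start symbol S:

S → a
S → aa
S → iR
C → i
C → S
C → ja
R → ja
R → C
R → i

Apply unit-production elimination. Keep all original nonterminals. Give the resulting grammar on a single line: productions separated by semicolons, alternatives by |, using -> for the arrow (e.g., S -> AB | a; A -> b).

S -> a | aa | iR; C -> a | i | aa | iR | ja; R -> a | i | aa | iR | ja

Unit productions: C->S, R->C.
Unit pairs (A ⇒* B via units): (C,S), (R,C), (R,S).
S: inherits non-unit rules of {S} → a | aa | iR.
C: inherits non-unit rules of {C, S} → a | aa | i | iR | ja.
R: inherits non-unit rules of {C, R, S} → a | aa | i | iR | ja.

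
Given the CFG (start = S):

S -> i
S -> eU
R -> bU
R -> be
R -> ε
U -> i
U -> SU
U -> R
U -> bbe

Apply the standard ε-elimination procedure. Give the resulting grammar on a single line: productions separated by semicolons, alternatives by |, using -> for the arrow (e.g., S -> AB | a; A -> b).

S -> e | i | eU; R -> b | bU | be; U -> R | S | i | SU | bbe

Nullable set: {R, U}.
S -> eU: U nullable, giving e | eU.
Drop R -> ε.
R -> bU: U nullable, giving b | bU.
U -> R: R nullable, giving R.
U -> SU: U nullable, giving S | SU.
Unchanged (no nullable symbols): S -> i; R -> be; U -> bbe; U -> i.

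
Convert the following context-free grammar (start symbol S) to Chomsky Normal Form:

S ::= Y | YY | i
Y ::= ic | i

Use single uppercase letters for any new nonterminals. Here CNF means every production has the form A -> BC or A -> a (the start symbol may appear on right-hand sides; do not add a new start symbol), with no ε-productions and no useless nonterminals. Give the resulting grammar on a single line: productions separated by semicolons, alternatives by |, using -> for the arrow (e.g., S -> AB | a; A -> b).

S -> i | AB | YY; A -> i; B -> c; Y -> i | AB

No ε-productions.
After unit-elimination: S -> i | YY | ic; Y -> i | ic.
TERM: introduce B -> c, A -> i and substitute in every rule of length ≥2.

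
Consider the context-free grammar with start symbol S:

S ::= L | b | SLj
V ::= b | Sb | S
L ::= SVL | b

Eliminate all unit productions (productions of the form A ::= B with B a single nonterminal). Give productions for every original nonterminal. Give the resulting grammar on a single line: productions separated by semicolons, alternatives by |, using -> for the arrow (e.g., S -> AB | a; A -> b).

S -> b | SLj | SVL; L -> b | SVL; V -> b | Sb | SLj | SVL

Unit productions: S->L, V->S.
Unit pairs (A ⇒* B via units): (S,L), (V,L), (V,S).
S: inherits non-unit rules of {L, S} → SLj | SVL | b.
L: inherits non-unit rules of {L} → SVL | b.
V: inherits non-unit rules of {L, S, V} → SLj | SVL | Sb | b.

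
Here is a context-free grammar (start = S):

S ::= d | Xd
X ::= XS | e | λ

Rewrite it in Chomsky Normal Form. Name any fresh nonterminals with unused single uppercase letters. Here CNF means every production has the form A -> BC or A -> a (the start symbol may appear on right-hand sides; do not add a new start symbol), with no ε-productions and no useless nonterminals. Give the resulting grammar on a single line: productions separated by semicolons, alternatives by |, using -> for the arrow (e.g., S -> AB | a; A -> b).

Nullable: {X}; after ε-elimination: S -> d | Xd; X -> S | e | XS.
After unit-elimination: S -> d | Xd; X -> d | e | XS | Xd.
TERM: introduce A -> d and substitute in every rule of length ≥2.

S -> d | XA; A -> d; X -> d | e | XA | XS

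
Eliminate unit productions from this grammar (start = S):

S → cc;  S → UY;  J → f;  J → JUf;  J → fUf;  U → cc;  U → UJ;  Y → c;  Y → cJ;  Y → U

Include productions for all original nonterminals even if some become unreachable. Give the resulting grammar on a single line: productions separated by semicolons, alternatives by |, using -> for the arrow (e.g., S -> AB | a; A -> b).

S -> UY | cc; J -> f | JUf | fUf; U -> UJ | cc; Y -> c | UJ | cJ | cc

Unit productions: Y->U.
Unit pairs (A ⇒* B via units): (Y,U).
S: inherits non-unit rules of {S} → UY | cc.
J: inherits non-unit rules of {J} → JUf | f | fUf.
U: inherits non-unit rules of {U} → UJ | cc.
Y: inherits non-unit rules of {U, Y} → UJ | c | cJ | cc.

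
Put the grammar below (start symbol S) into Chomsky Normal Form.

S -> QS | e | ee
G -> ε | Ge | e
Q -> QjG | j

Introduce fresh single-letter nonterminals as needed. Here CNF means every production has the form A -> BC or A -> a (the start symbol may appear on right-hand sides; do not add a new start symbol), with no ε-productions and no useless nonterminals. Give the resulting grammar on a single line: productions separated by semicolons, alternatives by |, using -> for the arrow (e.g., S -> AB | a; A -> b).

S -> e | AA | QS; A -> e; B -> j; C -> BG; G -> e | GA; Q -> j | QB | QC

Nullable: {G}; after ε-elimination: S -> e | QS | ee; G -> e | Ge; Q -> j | Qj | QjG.
No unit productions to eliminate.
TERM: introduce A -> e, B -> j and substitute in every rule of length ≥2.
BIN: Q -> QBG becomes Q -> QC, C -> BG.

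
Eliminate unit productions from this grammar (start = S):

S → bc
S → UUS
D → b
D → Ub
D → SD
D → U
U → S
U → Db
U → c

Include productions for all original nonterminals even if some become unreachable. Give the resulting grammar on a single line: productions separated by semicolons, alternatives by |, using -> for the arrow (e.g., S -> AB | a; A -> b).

Unit productions: D->U, U->S.
Unit pairs (A ⇒* B via units): (D,S), (D,U), (U,S).
S: inherits non-unit rules of {S} → UUS | bc.
D: inherits non-unit rules of {D, S, U} → Db | SD | UUS | Ub | b | bc | c.
U: inherits non-unit rules of {S, U} → Db | UUS | bc | c.

S -> bc | UUS; D -> b | c | Db | SD | Ub | bc | UUS; U -> c | Db | bc | UUS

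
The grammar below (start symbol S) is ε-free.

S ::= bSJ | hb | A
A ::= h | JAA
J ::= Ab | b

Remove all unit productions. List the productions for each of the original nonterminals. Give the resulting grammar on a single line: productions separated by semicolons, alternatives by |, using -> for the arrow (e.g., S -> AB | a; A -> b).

Unit productions: S->A.
Unit pairs (A ⇒* B via units): (S,A).
S: inherits non-unit rules of {A, S} → JAA | bSJ | h | hb.
A: inherits non-unit rules of {A} → JAA | h.
J: inherits non-unit rules of {J} → Ab | b.

S -> h | hb | JAA | bSJ; A -> h | JAA; J -> b | Ab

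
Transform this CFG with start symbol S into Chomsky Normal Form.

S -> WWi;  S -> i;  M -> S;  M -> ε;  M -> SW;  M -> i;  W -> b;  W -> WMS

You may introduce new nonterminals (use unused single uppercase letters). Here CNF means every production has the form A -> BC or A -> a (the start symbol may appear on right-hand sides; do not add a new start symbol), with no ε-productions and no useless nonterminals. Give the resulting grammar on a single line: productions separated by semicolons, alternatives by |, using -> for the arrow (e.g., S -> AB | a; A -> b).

Nullable: {M}; after ε-elimination: S -> i | WWi; M -> S | i | SW; W -> b | WS | WMS.
After unit-elimination: S -> i | WWi; M -> i | SW | WWi; W -> b | WS | WMS.
TERM: introduce A -> i and substitute in every rule of length ≥2.
BIN: M -> WWA becomes M -> WB, B -> WA; S -> WWA becomes S -> WC, C -> WA; W -> WMS becomes W -> WD, D -> MS.

S -> i | WC; A -> i; B -> WA; C -> WA; D -> MS; M -> i | SW | WB; W -> b | WD | WS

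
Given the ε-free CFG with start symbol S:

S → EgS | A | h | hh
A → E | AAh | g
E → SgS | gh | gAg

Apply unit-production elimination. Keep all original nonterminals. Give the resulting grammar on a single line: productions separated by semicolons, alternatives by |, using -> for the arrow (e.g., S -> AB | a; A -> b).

Unit productions: A->E, S->A.
Unit pairs (A ⇒* B via units): (A,E), (S,A), (S,E).
S: inherits non-unit rules of {A, E, S} → AAh | EgS | SgS | g | gAg | gh | h | hh.
A: inherits non-unit rules of {A, E} → AAh | SgS | g | gAg | gh.
E: inherits non-unit rules of {E} → SgS | gAg | gh.

S -> g | h | gh | hh | AAh | EgS | SgS | gAg; A -> g | gh | AAh | SgS | gAg; E -> gh | SgS | gAg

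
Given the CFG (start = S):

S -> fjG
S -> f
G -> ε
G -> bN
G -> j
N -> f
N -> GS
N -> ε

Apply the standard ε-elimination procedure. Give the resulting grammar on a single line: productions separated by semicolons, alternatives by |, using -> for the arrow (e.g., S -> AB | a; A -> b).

S -> f | fj | fjG; G -> b | j | bN; N -> S | f | GS

Nullable set: {G, N}.
S -> fjG: G nullable, giving fj | fjG.
Drop G -> ε.
G -> bN: N nullable, giving b | bN.
Drop N -> ε.
N -> GS: G nullable, giving GS | S.
Unchanged (no nullable symbols): S -> f; G -> j; N -> f.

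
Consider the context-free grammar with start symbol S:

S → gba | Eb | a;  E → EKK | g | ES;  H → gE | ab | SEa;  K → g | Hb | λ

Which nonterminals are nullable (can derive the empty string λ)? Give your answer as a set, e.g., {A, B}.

{K}

Directly nullable (have an ε-rule): {K}.
Not nullable: E, H, S — each has a terminal in every rule's right-hand side or depends on a non-nullable symbol.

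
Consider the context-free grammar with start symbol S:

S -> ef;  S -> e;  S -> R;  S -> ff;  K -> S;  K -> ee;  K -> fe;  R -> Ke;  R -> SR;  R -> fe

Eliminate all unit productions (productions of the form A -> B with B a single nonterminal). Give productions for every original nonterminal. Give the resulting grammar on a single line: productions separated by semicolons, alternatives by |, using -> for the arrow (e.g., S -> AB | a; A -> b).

S -> e | Ke | SR | ef | fe | ff; K -> e | Ke | SR | ee | ef | fe | ff; R -> Ke | SR | fe

Unit productions: K->S, S->R.
Unit pairs (A ⇒* B via units): (K,R), (K,S), (S,R).
S: inherits non-unit rules of {R, S} → Ke | SR | e | ef | fe | ff.
K: inherits non-unit rules of {K, R, S} → Ke | SR | e | ee | ef | fe | ff.
R: inherits non-unit rules of {R} → Ke | SR | fe.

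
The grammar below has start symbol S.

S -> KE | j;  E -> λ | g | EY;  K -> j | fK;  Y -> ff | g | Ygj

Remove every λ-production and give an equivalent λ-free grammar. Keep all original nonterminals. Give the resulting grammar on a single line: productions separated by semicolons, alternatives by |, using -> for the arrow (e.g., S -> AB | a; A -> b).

S -> K | j | KE; E -> Y | g | EY; K -> j | fK; Y -> g | ff | Ygj

Nullable set: {E}.
S -> KE: E nullable, giving K | KE.
Drop E -> λ.
E -> EY: E nullable, giving EY | Y.
Unchanged (no nullable symbols): S -> j; E -> g; K -> fK; K -> j; Y -> Ygj; Y -> ff; Y -> g.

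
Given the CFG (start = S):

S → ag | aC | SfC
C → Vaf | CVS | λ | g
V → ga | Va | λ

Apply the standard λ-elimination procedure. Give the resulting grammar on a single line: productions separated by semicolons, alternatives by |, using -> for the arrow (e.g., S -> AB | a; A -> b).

Nullable set: {C, V}.
S -> SfC: C nullable, giving Sf | SfC.
S -> aC: C nullable, giving a | aC.
Drop C -> λ.
C -> CVS: C, V nullable, giving CS | CVS | S | VS.
C -> Vaf: V nullable, giving Vaf | af.
Drop V -> λ.
V -> Va: V nullable, giving Va | a.
Unchanged (no nullable symbols): S -> ag; C -> g; V -> ga.

S -> a | Sf | aC | ag | SfC; C -> S | g | CS | VS | af | CVS | Vaf; V -> a | Va | ga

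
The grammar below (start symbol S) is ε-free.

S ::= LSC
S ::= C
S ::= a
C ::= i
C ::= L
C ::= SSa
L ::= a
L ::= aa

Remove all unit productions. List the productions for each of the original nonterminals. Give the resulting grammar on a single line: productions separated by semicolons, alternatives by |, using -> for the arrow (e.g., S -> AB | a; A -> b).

Unit productions: C->L, S->C.
Unit pairs (A ⇒* B via units): (C,L), (S,C), (S,L).
S: inherits non-unit rules of {C, L, S} → LSC | SSa | a | aa | i.
C: inherits non-unit rules of {C, L} → SSa | a | aa | i.
L: inherits non-unit rules of {L} → a | aa.

S -> a | i | aa | LSC | SSa; C -> a | i | aa | SSa; L -> a | aa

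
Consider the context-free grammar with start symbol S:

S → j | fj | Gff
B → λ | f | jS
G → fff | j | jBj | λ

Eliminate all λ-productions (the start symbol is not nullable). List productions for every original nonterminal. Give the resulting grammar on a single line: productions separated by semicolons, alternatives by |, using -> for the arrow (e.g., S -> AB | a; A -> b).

S -> j | ff | fj | Gff; B -> f | jS; G -> j | jj | fff | jBj

Nullable set: {B, G}.
S -> Gff: G nullable, giving Gff | ff.
Drop B -> λ.
Drop G -> λ.
G -> jBj: B nullable, giving jBj | jj.
Unchanged (no nullable symbols): S -> fj; S -> j; B -> f; B -> jS; G -> fff; G -> j.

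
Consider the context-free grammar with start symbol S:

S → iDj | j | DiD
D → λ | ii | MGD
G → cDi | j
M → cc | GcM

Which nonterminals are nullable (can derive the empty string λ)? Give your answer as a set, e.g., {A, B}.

{D}

Directly nullable (have an ε-rule): {D}.
Not nullable: G, M, S — each has a terminal in every rule's right-hand side or depends on a non-nullable symbol.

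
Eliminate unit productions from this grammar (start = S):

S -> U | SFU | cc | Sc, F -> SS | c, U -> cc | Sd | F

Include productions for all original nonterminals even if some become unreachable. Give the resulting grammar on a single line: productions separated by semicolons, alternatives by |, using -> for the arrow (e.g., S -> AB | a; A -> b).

S -> c | SS | Sc | Sd | cc | SFU; F -> c | SS; U -> c | SS | Sd | cc

Unit productions: S->U, U->F.
Unit pairs (A ⇒* B via units): (S,F), (S,U), (U,F).
S: inherits non-unit rules of {F, S, U} → SFU | SS | Sc | Sd | c | cc.
F: inherits non-unit rules of {F} → SS | c.
U: inherits non-unit rules of {F, U} → SS | Sd | c | cc.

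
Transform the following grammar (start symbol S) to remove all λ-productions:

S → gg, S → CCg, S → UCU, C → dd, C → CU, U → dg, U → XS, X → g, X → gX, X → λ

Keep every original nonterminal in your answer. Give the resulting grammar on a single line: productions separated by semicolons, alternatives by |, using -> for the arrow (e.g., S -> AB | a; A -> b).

S -> gg | CCg | UCU; C -> CU | dd; U -> S | XS | dg; X -> g | gX

Nullable set: {X}.
U -> XS: X nullable, giving S | XS.
Drop X -> λ.
X -> gX: X nullable, giving g | gX.
Unchanged (no nullable symbols): S -> CCg; S -> UCU; S -> gg; C -> CU; C -> dd; U -> dg; X -> g.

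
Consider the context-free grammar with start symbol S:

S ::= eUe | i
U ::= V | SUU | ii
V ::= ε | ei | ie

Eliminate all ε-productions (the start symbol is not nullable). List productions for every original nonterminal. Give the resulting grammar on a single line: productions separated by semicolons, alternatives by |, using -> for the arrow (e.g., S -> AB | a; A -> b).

Nullable set: {U, V}.
S -> eUe: U nullable, giving eUe | ee.
U -> SUU: U, U nullable, giving S | SU | SUU.
U -> V: V nullable, giving V.
Drop V -> ε.
Unchanged (no nullable symbols): S -> i; U -> ii; V -> ei; V -> ie.

S -> i | ee | eUe; U -> S | V | SU | ii | SUU; V -> ei | ie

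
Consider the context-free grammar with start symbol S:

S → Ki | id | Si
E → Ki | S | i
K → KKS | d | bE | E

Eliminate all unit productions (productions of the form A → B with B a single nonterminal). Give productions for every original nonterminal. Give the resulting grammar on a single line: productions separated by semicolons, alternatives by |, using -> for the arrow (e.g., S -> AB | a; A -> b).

S -> Ki | Si | id; E -> i | Ki | Si | id; K -> d | i | Ki | Si | bE | id | KKS

Unit productions: E->S, K->E.
Unit pairs (A ⇒* B via units): (E,S), (K,E), (K,S).
S: inherits non-unit rules of {S} → Ki | Si | id.
E: inherits non-unit rules of {E, S} → Ki | Si | i | id.
K: inherits non-unit rules of {E, K, S} → KKS | Ki | Si | bE | d | i | id.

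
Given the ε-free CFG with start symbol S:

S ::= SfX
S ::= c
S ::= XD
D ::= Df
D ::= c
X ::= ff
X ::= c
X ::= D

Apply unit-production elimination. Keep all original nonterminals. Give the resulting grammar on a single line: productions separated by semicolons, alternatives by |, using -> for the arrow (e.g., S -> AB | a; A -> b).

Unit productions: X->D.
Unit pairs (A ⇒* B via units): (X,D).
S: inherits non-unit rules of {S} → SfX | XD | c.
D: inherits non-unit rules of {D} → Df | c.
X: inherits non-unit rules of {D, X} → Df | c | ff.

S -> c | XD | SfX; D -> c | Df; X -> c | Df | ff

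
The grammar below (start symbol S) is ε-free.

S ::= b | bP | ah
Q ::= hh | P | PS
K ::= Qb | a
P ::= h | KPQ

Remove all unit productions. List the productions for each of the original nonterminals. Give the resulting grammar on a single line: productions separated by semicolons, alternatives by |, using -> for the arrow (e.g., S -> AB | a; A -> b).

Unit productions: Q->P.
Unit pairs (A ⇒* B via units): (Q,P).
S: inherits non-unit rules of {S} → ah | b | bP.
K: inherits non-unit rules of {K} → Qb | a.
P: inherits non-unit rules of {P} → KPQ | h.
Q: inherits non-unit rules of {P, Q} → KPQ | PS | h | hh.

S -> b | ah | bP; K -> a | Qb; P -> h | KPQ; Q -> h | PS | hh | KPQ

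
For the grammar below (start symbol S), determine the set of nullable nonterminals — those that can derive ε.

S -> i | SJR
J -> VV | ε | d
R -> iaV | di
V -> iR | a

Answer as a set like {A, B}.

{J}

Directly nullable (have an ε-rule): {J}.
Not nullable: R, S, V — each has a terminal in every rule's right-hand side or depends on a non-nullable symbol.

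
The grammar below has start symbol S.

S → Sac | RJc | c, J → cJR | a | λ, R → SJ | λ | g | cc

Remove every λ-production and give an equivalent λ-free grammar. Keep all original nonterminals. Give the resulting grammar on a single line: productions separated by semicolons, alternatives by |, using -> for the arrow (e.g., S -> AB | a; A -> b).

Nullable set: {J, R}.
S -> RJc: R, J nullable, giving Jc | RJc | Rc | c.
Drop J -> λ.
J -> cJR: J, R nullable, giving c | cJ | cJR | cR.
Drop R -> λ.
R -> SJ: J nullable, giving S | SJ.
Unchanged (no nullable symbols): S -> Sac; S -> c; J -> a; R -> cc; R -> g.

S -> c | Jc | Rc | RJc | Sac; J -> a | c | cJ | cR | cJR; R -> S | g | SJ | cc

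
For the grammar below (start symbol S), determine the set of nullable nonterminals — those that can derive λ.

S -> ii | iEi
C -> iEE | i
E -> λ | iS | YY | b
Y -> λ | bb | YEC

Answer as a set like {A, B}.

Directly nullable (have an ε-rule): {E, Y}.
Not nullable: C, S — each has a terminal in every rule's right-hand side or depends on a non-nullable symbol.

{E, Y}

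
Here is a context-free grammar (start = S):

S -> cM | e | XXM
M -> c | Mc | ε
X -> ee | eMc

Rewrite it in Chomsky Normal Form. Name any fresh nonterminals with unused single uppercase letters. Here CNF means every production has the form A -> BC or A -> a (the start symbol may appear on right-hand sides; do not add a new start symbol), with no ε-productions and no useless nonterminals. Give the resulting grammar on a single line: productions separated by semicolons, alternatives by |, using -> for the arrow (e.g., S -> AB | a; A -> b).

S -> c | e | AM | XC | XX; A -> c; B -> e; C -> XM; D -> MA; M -> c | MA; X -> BA | BB | BD

Nullable: {M}; after ε-elimination: S -> c | e | XX | cM | XXM; M -> c | Mc; X -> ec | ee | eMc.
No unit productions to eliminate.
TERM: introduce A -> c, B -> e and substitute in every rule of length ≥2.
BIN: S -> XXM becomes S -> XC, C -> XM; X -> BMA becomes X -> BD, D -> MA.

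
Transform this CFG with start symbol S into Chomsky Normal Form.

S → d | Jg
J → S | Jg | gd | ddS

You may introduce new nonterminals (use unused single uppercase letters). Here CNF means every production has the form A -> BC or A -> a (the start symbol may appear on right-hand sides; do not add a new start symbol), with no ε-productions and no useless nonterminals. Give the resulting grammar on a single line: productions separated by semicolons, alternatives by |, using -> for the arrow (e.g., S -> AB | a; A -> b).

No ε-productions.
After unit-elimination: S -> d | Jg; J -> d | Jg | gd | ddS.
TERM: introduce B -> d, A -> g and substitute in every rule of length ≥2.
BIN: J -> BBS becomes J -> BC, C -> BS.

S -> d | JA; A -> g; B -> d; C -> BS; J -> d | AB | BC | JA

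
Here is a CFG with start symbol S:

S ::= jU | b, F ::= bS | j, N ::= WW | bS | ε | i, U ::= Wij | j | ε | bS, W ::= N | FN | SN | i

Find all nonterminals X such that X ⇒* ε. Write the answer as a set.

{N, U, W}

Directly nullable (have an ε-rule): {N, U}.
W is nullable via W -> N (every symbol on the right is already known nullable).
Not nullable: F, S — each has a terminal in every rule's right-hand side or depends on a non-nullable symbol.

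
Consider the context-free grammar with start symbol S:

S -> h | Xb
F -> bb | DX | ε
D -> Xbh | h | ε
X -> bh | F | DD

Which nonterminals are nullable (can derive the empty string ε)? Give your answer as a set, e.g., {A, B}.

Directly nullable (have an ε-rule): {D, F}.
X is nullable via X -> F (every symbol on the right is already known nullable).
Not nullable: S — each has a terminal in every rule's right-hand side or depends on a non-nullable symbol.

{D, F, X}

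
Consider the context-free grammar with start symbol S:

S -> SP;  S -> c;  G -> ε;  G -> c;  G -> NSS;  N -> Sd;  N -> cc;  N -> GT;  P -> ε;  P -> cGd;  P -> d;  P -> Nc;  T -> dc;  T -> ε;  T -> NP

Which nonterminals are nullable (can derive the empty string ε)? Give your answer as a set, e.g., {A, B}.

{G, N, P, T}

Directly nullable (have an ε-rule): {G, P, T}.
N is nullable via N -> GT (every symbol on the right is already known nullable).
Not nullable: S — each has a terminal in every rule's right-hand side or depends on a non-nullable symbol.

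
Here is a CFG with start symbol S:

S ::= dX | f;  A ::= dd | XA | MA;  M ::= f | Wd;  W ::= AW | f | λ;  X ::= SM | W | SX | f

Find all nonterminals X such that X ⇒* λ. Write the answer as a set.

Directly nullable (have an ε-rule): {W}.
X is nullable via X -> W (every symbol on the right is already known nullable).
Not nullable: A, M, S — each has a terminal in every rule's right-hand side or depends on a non-nullable symbol.

{W, X}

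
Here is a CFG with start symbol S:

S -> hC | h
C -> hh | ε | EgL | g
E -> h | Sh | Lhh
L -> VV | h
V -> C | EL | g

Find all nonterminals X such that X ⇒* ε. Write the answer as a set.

Directly nullable (have an ε-rule): {C}.
V is nullable via V -> C (every symbol on the right is already known nullable).
L is nullable via L -> VV (every symbol on the right is already known nullable).
Not nullable: E, S — each has a terminal in every rule's right-hand side or depends on a non-nullable symbol.

{C, L, V}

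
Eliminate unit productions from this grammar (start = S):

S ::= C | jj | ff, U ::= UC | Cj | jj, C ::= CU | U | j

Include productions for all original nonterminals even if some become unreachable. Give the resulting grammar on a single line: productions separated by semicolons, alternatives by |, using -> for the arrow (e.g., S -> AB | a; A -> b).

Unit productions: C->U, S->C.
Unit pairs (A ⇒* B via units): (C,U), (S,C), (S,U).
S: inherits non-unit rules of {C, S, U} → CU | Cj | UC | ff | j | jj.
C: inherits non-unit rules of {C, U} → CU | Cj | UC | j | jj.
U: inherits non-unit rules of {U} → Cj | UC | jj.

S -> j | CU | Cj | UC | ff | jj; C -> j | CU | Cj | UC | jj; U -> Cj | UC | jj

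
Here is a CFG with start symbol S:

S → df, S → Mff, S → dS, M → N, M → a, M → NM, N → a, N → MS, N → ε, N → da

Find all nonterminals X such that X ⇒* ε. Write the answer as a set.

Directly nullable (have an ε-rule): {N}.
M is nullable via M -> N (every symbol on the right is already known nullable).
Not nullable: S — each has a terminal in every rule's right-hand side or depends on a non-nullable symbol.

{M, N}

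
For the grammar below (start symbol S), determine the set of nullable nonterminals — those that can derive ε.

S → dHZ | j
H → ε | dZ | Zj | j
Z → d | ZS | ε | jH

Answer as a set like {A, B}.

Directly nullable (have an ε-rule): {H, Z}.
Not nullable: S — each has a terminal in every rule's right-hand side or depends on a non-nullable symbol.

{H, Z}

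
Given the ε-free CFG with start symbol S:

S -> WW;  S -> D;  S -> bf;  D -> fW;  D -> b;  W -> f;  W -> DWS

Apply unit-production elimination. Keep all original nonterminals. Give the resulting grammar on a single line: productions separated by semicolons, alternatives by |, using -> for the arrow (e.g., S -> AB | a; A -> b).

Unit productions: S->D.
Unit pairs (A ⇒* B via units): (S,D).
S: inherits non-unit rules of {D, S} → WW | b | bf | fW.
D: inherits non-unit rules of {D} → b | fW.
W: inherits non-unit rules of {W} → DWS | f.

S -> b | WW | bf | fW; D -> b | fW; W -> f | DWS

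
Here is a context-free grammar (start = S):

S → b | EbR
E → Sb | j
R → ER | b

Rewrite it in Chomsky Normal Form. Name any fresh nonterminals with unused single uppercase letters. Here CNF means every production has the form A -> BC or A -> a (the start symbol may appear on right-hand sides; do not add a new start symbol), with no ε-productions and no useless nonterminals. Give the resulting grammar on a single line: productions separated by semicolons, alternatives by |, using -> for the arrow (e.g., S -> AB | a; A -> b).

No ε-productions.
No unit productions to eliminate.
TERM: introduce A -> b and substitute in every rule of length ≥2.
BIN: S -> EAR becomes S -> EB, B -> AR.

S -> b | EB; A -> b; B -> AR; E -> j | SA; R -> b | ER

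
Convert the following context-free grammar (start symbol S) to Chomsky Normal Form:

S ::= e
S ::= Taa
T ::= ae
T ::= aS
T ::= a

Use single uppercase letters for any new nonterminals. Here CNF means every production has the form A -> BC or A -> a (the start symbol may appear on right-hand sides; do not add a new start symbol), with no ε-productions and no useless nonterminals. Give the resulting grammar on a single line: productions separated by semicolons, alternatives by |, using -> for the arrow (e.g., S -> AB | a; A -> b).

No ε-productions.
No unit productions to eliminate.
TERM: introduce A -> a, B -> e and substitute in every rule of length ≥2.
BIN: S -> TAA becomes S -> TC, C -> AA.

S -> e | TC; A -> a; B -> e; C -> AA; T -> a | AB | AS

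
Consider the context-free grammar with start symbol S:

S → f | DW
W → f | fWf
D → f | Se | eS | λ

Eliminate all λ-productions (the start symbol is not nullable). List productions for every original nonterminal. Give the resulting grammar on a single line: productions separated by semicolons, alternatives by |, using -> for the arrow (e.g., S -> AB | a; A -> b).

Nullable set: {D}.
S -> DW: D nullable, giving DW | W.
Drop D -> λ.
Unchanged (no nullable symbols): S -> f; D -> Se; D -> eS; D -> f; W -> f; W -> fWf.

S -> W | f | DW; D -> f | Se | eS; W -> f | fWf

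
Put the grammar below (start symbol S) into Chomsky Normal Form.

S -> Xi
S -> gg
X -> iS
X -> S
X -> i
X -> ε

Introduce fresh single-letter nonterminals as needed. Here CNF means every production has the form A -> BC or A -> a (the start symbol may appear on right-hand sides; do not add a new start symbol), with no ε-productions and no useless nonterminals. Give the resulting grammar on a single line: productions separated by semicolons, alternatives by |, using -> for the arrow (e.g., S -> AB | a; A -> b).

S -> i | BB | XA; A -> i; B -> g; X -> i | AS | BB | XA

Nullable: {X}; after ε-elimination: S -> i | Xi | gg; X -> S | i | iS.
After unit-elimination: S -> i | Xi | gg; X -> i | Xi | gg | iS.
TERM: introduce B -> g, A -> i and substitute in every rule of length ≥2.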